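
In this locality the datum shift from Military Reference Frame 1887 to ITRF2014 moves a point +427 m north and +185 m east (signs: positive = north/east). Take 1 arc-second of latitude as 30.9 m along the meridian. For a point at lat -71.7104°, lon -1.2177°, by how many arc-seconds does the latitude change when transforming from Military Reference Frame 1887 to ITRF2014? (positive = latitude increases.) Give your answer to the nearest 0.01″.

1″ of latitude = 30.90 m, so Δφ = 427.0 / 30.90 = 13.819″.

Δφ = 13.82″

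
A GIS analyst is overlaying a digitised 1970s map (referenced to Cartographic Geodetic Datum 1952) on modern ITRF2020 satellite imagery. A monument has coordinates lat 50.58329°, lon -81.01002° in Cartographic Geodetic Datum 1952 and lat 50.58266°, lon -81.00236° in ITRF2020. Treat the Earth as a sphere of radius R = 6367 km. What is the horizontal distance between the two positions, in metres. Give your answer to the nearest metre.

Δφ = 50.58266° − 50.58329° = -0.00063°; Δλ = -81.00236° − -81.01002° = +0.00766°.
1° along a meridian = πR/180 = 111125 m.
ΔN = Δφ × 111125 = -70.0 m; ΔE = Δλ × 111125 × cos(50.58329°) = +0.00766 × 111125 × 0.634956 = 540.5 m.
Distance = √(ΔE² + ΔN²) = √(540.5² + (-70.0)²) = 545.0 m.

545 m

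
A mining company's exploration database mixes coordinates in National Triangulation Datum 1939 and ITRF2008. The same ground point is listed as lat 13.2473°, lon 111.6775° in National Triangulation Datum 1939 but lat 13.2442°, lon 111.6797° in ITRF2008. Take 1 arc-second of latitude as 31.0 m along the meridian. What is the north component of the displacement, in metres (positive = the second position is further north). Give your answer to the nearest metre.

ΔN = -346 m

Δφ = 13.2442° − 13.2473° = -0.0031°; Δλ = 111.6797° − 111.6775° = +0.0022°.
1° of latitude = 3600 × 31.00 = 111600 m.
ΔN = Δφ × 111600 = -346.0 m; ΔE = Δλ × 111600 × cos(13.2473°) = +0.0022 × 111600 × 0.973390 = 239.0 m.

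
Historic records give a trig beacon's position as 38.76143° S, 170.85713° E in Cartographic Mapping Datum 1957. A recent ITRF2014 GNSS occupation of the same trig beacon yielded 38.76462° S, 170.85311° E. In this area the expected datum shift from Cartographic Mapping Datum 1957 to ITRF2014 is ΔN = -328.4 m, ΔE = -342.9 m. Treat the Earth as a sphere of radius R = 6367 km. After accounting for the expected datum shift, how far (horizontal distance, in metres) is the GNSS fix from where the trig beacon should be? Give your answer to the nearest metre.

27 m

Observed coordinate differences: Δφ = -0.00319°, Δλ = -0.00402°.
Converting to metres (1° lat = 111125 m, cos φ = 0.779760): observed ΔN = -354.5 m, observed ΔE = -348.3 m.
Subtracting the expected shift leaves a residual of -354.5 − (-328.4) = -26.1 m north and -348.3 − (-342.9) = -5.4 m east.
Residual distance = √((-26.1)² + (-5.4)²) = 26.6 m.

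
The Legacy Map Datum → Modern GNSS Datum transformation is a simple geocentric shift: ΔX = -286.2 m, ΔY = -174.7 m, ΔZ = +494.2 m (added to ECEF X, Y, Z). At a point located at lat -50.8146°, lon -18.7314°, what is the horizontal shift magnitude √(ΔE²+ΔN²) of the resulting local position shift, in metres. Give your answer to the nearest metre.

296 m

At φ = -50.8146°, λ = -18.7314°: sin φ = -0.775106, cos φ = 0.631832, sin λ = -0.321132, cos λ = 0.947034.
ΔE = −sin λ·ΔX + cos λ·ΔY = −(-0.321132)·(-286.2) + (0.947034)·(-174.7) = -257.35 m.
ΔN = −sin φ cos λ·ΔX − sin φ sin λ·ΔY + cos φ·ΔZ = −(-0.775106)(0.947034)(-286.2) − (-0.775106)(-0.321132)(-174.7) + (0.631832)(494.2) = 145.65 m.
Horizontal magnitude = √(ΔE² + ΔN²) = √((-257.35)² + 145.65²) = 295.71 m.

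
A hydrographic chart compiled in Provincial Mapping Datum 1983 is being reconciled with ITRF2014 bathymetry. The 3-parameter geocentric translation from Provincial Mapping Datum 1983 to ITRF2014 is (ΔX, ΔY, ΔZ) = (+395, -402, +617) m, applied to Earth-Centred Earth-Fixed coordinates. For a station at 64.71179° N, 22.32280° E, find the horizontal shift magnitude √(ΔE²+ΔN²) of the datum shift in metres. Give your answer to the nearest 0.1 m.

526.7 m

The local east axis at (φ, λ) is (−sin λ, cos λ, 0), so ΔE = −sin(22.32280°)·395 + cos(22.32280°)·(-402) = -521.90 m.
The local north axis is (−sin φ cos λ, −sin φ sin λ, cos φ), giving ΔN = -330.382 + 138.057 + 263.565 = 71.24 m.
Horizontal magnitude = √(ΔE² + ΔN²) = √((-521.90)² + 71.24²) = 526.74 m.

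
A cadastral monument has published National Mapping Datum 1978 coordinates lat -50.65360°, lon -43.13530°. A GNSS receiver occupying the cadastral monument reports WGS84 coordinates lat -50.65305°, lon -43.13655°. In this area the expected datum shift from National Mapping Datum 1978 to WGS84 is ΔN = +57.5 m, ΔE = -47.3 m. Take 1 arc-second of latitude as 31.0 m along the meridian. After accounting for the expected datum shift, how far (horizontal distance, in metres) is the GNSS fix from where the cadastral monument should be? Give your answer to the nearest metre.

Observed coordinate differences: Δφ = +0.00055°, Δλ = -0.00125°.
Converting to metres (1° lat = 111600 m, cos φ = 0.634007): observed ΔN = 61.4 m, observed ΔE = -88.4 m.
Subtracting the expected shift leaves a residual of 61.4 − (57.5) = 3.9 m north and -88.4 − (-47.3) = -41.1 m east.
Residual distance = √(3.9² + (-41.1)²) = 41.3 m.

41 m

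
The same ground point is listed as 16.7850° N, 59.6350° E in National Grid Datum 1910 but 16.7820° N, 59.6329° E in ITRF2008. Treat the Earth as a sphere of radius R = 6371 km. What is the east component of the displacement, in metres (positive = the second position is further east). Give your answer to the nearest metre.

Δφ = 16.7820° − 16.7850° = -0.0030°; Δλ = 59.6329° − 59.6350° = -0.0021°.
1° along a meridian = πR/180 = 111195 m.
ΔN = Δφ × 111195 = -333.6 m; ΔE = Δλ × 111195 × cos(16.7850°) = -0.0021 × 111195 × 0.957395 = -223.6 m.

ΔE = -224 m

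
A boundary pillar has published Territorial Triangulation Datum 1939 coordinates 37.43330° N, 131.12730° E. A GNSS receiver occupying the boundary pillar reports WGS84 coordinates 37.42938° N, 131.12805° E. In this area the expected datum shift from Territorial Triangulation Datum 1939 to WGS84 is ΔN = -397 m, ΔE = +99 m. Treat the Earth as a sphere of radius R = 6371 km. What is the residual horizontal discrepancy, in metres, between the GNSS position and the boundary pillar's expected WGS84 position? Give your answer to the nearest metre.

Observed coordinate differences: Δφ = -0.00392°, Δλ = +0.00075°.
Converting to metres (1° lat = 111195 m, cos φ = 0.794061): observed ΔN = -435.9 m, observed ΔE = 66.2 m.
Subtracting the expected shift leaves a residual of -435.9 − (-397) = -38.9 m north and 66.2 − (99) = -32.8 m east.
Residual distance = √((-38.9)² + (-32.8)²) = 50.9 m.

51 m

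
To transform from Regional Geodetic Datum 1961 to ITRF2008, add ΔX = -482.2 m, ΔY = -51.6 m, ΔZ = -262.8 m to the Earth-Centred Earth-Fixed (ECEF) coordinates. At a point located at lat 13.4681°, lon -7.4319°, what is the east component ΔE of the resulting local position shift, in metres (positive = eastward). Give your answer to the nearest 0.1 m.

ΔE = -113.5 m

At φ = 13.4681°, λ = -7.4319°: sin φ = 0.232904, cos φ = 0.972500, sin λ = -0.129348, cos λ = 0.991599.
ΔE = −sin λ·ΔX + cos λ·ΔY = −(-0.129348)·(-482.2) + (0.991599)·(-51.6) = -113.54 m.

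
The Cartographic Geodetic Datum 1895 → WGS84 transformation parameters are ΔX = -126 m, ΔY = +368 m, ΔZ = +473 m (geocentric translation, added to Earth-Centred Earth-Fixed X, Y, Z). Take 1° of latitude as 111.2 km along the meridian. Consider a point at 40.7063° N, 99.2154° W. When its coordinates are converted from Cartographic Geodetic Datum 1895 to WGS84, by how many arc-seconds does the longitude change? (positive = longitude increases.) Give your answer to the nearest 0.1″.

Δλ = -7.8″

sin φ = 0.652182, cos φ = 0.758063, sin λ = -0.987093, cos λ = -0.160147.
East component: ΔE = −sin λ·ΔX + cos λ·ΔY = −(-0.987093)(-126) + (-0.160147)(368) = -183.31 m.
1° of latitude spans 111200 m; at latitude φ, 1° of longitude spans that × cos φ = 84296.6 m, so Δλ = -183.31 / 84296.6 × 3600 = -7.828″.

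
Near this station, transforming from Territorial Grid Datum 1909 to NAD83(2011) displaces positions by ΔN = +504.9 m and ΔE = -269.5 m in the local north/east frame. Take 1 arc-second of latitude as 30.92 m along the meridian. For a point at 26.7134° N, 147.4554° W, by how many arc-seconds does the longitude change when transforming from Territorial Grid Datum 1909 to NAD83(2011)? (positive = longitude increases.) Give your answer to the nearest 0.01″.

Δλ = -9.76″

At latitude 26.7134°, cos φ = 0.893266.
1″ of longitude at this latitude = 30.92 × cos φ = 27.6198 m, so Δλ = -269.5 / 27.6198 = -9.757″.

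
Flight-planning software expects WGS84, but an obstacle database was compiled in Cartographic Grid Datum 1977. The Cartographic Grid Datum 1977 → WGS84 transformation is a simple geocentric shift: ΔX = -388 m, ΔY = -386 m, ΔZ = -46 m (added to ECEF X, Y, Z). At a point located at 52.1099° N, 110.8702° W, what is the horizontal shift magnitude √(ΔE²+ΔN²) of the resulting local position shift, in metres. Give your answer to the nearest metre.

478 m

The local east axis at (φ, λ) is (−sin λ, cos λ, 0), so ΔE = −sin(-110.8702°)·(-388) + cos(-110.8702°)·(-386) = -225.03 m.
The local north axis is (−sin φ cos λ, −sin φ sin λ, cos φ), giving ΔN = -109.086 − 284.641 − 28.251 = -421.98 m.
Horizontal magnitude = √(ΔE² + ΔN²) = √((-225.03)² + (-421.98)²) = 478.23 m.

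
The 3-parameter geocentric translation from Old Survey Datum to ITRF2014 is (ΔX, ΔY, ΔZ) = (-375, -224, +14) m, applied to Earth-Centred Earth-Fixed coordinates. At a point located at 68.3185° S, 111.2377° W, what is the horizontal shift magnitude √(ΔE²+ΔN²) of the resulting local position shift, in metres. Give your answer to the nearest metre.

422 m

The local east axis at (φ, λ) is (−sin λ, cos λ, 0), so ΔE = −sin(-111.2377°)·(-375) + cos(-111.2377°)·(-224) = -268.39 m.
The local north axis is (−sin φ cos λ, −sin φ sin λ, cos φ), giving ΔN = 126.229 + 194.016 + 5.172 = 325.42 m.
Horizontal magnitude = √(ΔE² + ΔN²) = √((-268.39)² + 325.42²) = 421.82 m.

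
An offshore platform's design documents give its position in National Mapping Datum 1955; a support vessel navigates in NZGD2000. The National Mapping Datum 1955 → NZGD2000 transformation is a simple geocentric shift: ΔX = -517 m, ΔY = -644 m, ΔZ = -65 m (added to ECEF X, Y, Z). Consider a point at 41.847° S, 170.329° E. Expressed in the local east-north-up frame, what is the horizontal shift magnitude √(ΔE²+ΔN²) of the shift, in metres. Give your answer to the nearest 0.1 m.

At φ = -41.847°, λ = 170.329°: sin φ = -0.667144, cos φ = 0.744929, sin λ = 0.167990, cos λ = -0.985789.
ΔE = −sin λ·ΔX + cos λ·ΔY = −(0.167990)·(-517) + (-0.985789)·(-644) = 721.70 m.
ΔN = −sin φ cos λ·ΔX − sin φ sin λ·ΔY + cos φ·ΔZ = −(-0.667144)(-0.985789)(-517) − (-0.667144)(0.167990)(-644) + (0.744929)(-65) = 219.42 m.
Horizontal magnitude = √(ΔE² + ΔN²) = √(721.70² + 219.42²) = 754.32 m.

754.3 m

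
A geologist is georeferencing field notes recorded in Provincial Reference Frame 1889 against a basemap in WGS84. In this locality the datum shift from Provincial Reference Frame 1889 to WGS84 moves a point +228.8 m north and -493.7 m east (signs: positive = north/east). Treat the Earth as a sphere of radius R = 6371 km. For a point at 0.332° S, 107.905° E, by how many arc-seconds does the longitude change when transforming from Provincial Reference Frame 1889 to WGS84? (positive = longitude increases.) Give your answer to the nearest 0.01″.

At latitude -0.332°, cos φ = 0.999983.
One radian of longitude at latitude φ spans R cos φ, so Δλ = ΔE / (R cos φ) = -493.7 / (6371000 × 0.999983) = -7.7493e-05 rad = -15.984″.

Δλ = -15.98″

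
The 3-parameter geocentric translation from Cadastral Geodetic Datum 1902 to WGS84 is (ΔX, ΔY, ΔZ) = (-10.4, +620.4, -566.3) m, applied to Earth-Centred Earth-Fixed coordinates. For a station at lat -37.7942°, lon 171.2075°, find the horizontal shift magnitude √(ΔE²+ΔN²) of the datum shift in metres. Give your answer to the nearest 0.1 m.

At φ = -37.7942°, λ = 171.2075°: sin φ = -0.612827, cos φ = 0.790217, sin λ = 0.152856, cos λ = -0.988248.
ΔE = −sin λ·ΔX + cos λ·ΔY = −(0.152856)·(-10.4) + (-0.988248)·(620.4) = -611.52 m.
ΔN = −sin φ cos λ·ΔX − sin φ sin λ·ΔY + cos φ·ΔZ = −(-0.612827)(-0.988248)(-10.4) − (-0.612827)(0.152856)(620.4) + (0.790217)(-566.3) = -383.09 m.
Horizontal magnitude = √(ΔE² + ΔN²) = √((-611.52)² + (-383.09)²) = 721.60 m.

721.6 m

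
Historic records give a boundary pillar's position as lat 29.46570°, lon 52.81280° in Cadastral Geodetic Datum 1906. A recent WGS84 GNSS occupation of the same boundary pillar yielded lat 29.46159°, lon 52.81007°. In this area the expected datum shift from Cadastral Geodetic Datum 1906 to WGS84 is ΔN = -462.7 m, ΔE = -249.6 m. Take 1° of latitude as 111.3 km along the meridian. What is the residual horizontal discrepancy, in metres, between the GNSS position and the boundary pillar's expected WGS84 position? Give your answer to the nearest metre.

Observed coordinate differences: Δφ = -0.00411°, Δλ = -0.00273°.
Converting to metres (1° lat = 111300 m, cos φ = 0.870650): observed ΔN = -457.4 m, observed ΔE = -264.5 m.
Subtracting the expected shift leaves a residual of -457.4 − (-462.7) = 5.3 m north and -264.5 − (-249.6) = -14.9 m east.
Residual distance = √(5.3² + (-14.9)²) = 15.8 m.

16 m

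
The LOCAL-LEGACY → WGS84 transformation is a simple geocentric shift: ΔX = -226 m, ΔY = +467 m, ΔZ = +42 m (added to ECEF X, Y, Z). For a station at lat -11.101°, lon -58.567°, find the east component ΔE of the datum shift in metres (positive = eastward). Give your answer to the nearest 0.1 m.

ΔE = 50.7 m

At φ = -11.101°, λ = -58.567°: sin φ = -0.192539, cos φ = 0.981289, sin λ = -0.853251, cos λ = 0.521501.
ΔE = −sin λ·ΔX + cos λ·ΔY = −(-0.853251)·(-226) + (0.521501)·(467) = 50.71 m.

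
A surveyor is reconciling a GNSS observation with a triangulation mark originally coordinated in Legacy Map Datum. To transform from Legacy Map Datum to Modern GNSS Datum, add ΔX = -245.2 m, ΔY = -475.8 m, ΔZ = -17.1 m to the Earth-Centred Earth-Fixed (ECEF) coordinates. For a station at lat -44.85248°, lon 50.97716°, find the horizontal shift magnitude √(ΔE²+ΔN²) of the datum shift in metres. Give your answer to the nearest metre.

The local east axis at (φ, λ) is (−sin λ, cos λ, 0), so ΔE = −sin(50.97716°)·(-245.2) + cos(50.97716°)·(-475.8) = -109.08 m.
The local north axis is (−sin φ cos λ, −sin φ sin λ, cos φ), giving ΔN = -108.885 − 260.706 − 12.123 = -381.71 m.
Horizontal magnitude = √(ΔE² + ΔN²) = √((-109.08)² + (-381.71)²) = 396.99 m.

397 m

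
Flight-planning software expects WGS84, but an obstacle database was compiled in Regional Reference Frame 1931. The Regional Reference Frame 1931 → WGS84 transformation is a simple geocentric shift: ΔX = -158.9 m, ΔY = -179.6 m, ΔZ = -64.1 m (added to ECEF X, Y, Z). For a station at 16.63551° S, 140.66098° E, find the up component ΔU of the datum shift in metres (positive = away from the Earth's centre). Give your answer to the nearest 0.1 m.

ΔU = 27.0 m

The local up (radial) axis is (cos φ cos λ, cos φ sin λ, sin φ), giving ΔU = 117.751 − 109.085 + 18.351 = 27.02 m.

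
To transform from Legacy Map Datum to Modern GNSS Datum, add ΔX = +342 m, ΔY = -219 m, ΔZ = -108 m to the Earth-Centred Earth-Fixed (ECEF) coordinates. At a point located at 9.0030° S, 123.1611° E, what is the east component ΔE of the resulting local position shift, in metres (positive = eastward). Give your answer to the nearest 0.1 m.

ΔE = -166.5 m

The local east axis at (φ, λ) is (−sin λ, cos λ, 0), so ΔE = −sin(123.1611°)·342 + cos(123.1611°)·(-219) = -166.51 m.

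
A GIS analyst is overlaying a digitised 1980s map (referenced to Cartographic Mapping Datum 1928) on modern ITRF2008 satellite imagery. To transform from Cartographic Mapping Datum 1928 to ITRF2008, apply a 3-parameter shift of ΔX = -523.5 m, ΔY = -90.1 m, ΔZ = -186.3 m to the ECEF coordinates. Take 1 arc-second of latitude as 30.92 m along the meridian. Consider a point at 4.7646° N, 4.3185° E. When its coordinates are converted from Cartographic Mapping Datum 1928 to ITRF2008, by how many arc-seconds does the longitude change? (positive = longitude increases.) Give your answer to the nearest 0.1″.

sin φ = 0.083062, cos φ = 0.996544, sin λ = 0.075301, cos λ = 0.997161.
East component: ΔE = −sin λ·ΔX + cos λ·ΔY = −(0.075301)(-523.5) + (0.997161)(-90.1) = -50.42 m.
1° of latitude spans 3600 × 30.92 = 111312 m; at latitude φ, 1° of longitude spans that × cos φ = 110927.3 m, so Δλ = -50.42 / 110927.3 × 3600 = -1.636″.

Δλ = -1.6″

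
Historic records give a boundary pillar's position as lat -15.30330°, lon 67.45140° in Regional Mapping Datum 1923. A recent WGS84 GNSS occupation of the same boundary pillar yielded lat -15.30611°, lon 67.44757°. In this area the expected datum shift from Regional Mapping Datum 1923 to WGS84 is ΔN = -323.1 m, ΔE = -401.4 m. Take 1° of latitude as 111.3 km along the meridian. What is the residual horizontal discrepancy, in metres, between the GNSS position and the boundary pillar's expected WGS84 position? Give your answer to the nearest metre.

Observed coordinate differences: Δφ = -0.00281°, Δλ = -0.00383°.
Converting to metres (1° lat = 111300 m, cos φ = 0.964542): observed ΔN = -312.8 m, observed ΔE = -411.2 m.
Subtracting the expected shift leaves a residual of -312.8 − (-323.1) = 10.3 m north and -411.2 − (-401.4) = -9.8 m east.
Residual distance = √(10.3² + (-9.8)²) = 14.2 m.

14 m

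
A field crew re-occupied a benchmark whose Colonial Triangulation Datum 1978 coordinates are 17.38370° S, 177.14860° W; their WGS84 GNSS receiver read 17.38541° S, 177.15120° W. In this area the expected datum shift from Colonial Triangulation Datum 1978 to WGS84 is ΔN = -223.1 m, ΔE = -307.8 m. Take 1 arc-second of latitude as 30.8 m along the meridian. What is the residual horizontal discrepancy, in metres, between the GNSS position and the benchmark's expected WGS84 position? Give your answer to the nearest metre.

Observed coordinate differences: Δφ = -0.00171°, Δλ = -0.00260°.
Converting to metres (1° lat = 110880 m, cos φ = 0.954325): observed ΔN = -189.6 m, observed ΔE = -275.1 m.
Subtracting the expected shift leaves a residual of -189.6 − (-223.1) = 33.5 m north and -275.1 − (-307.8) = 32.7 m east.
Residual distance = √(33.5² + 32.7²) = 46.8 m.

47 m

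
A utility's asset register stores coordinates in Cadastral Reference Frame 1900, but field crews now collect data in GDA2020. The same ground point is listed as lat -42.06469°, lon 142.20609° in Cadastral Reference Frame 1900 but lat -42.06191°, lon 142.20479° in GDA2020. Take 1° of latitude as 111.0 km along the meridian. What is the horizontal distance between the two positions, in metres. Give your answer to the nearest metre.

Δφ = -42.06191° − -42.06469° = +0.00278°; Δλ = 142.20479° − 142.20609° = -0.00130°.
ΔN = Δφ × 111000 = 308.6 m; ΔE = Δλ × 111000 × cos(-42.06469°) = -0.00130 × 111000 × 0.742389 = -107.1 m.
Distance = √(ΔE² + ΔN²) = √((-107.1)² + 308.6²) = 326.6 m.

327 m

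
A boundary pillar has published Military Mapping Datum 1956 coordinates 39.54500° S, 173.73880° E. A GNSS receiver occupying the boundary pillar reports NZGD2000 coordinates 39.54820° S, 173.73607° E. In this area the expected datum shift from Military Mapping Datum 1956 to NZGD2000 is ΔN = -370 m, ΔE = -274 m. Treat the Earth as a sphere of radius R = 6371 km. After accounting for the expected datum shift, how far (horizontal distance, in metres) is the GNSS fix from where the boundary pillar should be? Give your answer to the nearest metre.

42 m

Observed coordinate differences: Δφ = -0.00320°, Δλ = -0.00273°.
Converting to metres (1° lat = 111195 m, cos φ = 0.771125): observed ΔN = -355.8 m, observed ΔE = -234.1 m.
Subtracting the expected shift leaves a residual of -355.8 − (-370) = 14.2 m north and -234.1 − (-274) = 39.9 m east.
Residual distance = √(14.2² + 39.9²) = 42.4 m.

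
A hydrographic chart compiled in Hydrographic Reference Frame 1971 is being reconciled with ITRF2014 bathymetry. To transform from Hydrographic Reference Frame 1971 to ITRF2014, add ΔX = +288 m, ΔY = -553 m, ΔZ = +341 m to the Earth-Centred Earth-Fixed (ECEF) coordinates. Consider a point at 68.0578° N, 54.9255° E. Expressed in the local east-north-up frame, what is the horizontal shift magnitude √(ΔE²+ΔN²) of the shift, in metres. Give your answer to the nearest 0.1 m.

679.2 m

The local east axis at (φ, λ) is (−sin λ, cos λ, 0), so ΔE = −sin(54.9255°)·288 + cos(54.9255°)·(-553) = -553.48 m.
The local north axis is (−sin φ cos λ, −sin φ sin λ, cos φ), giving ΔN = -153.508 + 419.794 + 127.422 = 393.71 m.
Horizontal magnitude = √(ΔE² + ΔN²) = √((-553.48)² + 393.71²) = 679.22 m.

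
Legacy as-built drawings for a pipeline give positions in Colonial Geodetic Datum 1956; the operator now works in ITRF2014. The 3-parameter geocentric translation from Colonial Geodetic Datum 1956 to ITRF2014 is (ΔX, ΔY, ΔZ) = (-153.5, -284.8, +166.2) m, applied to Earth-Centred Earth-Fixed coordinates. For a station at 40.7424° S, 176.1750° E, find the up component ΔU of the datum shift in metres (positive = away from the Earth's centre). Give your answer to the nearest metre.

ΔU = -7 m

At φ = -40.7424°, λ = 176.1750°: sin φ = -0.652659, cos φ = 0.757652, sin λ = 0.066709, cos λ = -0.997772.
ΔU = cos φ cos λ·ΔX + cos φ sin λ·ΔY + sin φ·ΔZ = (0.757652)(-0.997772)(-153.5) + (0.757652)(0.066709)(-284.8) + (-0.652659)(166.2) = -6.83 m.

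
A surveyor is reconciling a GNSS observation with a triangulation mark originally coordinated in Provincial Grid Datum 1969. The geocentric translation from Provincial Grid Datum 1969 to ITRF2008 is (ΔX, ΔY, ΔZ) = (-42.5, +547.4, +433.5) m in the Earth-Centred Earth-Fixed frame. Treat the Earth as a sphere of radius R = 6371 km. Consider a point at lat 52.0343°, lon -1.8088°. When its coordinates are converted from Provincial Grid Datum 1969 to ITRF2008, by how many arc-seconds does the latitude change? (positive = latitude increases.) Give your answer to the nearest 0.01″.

sin φ = 0.788379, cos φ = 0.615190, sin λ = -0.031564, cos λ = 0.999502.
North component: ΔN = −sin φ cos λ·ΔX − sin φ sin λ·ΔY + cos φ·ΔZ = −(0.788379)(0.999502)(-42.5) − (0.788379)(-0.031564)(547.4) + (0.615190)(433.5) = 313.80 m.
1° of latitude spans πR/180 = 111195 m, so Δφ = 313.80 / 111195 × 3600 = 10.159″.

Δφ = 10.16″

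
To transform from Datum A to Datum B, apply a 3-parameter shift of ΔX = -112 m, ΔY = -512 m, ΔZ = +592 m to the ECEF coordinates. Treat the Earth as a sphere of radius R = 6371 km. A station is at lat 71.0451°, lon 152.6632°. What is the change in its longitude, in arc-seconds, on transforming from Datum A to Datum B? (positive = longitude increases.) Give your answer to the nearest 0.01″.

sin φ = 0.945775, cos φ = 0.324824, sin λ = 0.459220, cos λ = -0.888322.
East component: ΔE = −sin λ·ΔX + cos λ·ΔY = −(0.459220)(-112) + (-0.888322)(-512) = 506.25 m.
1° of latitude spans πR/180 = 111195 m; at latitude φ, 1° of longitude spans that × cos φ = 36118.8 m, so Δλ = 506.25 / 36118.8 × 3600 = 50.459″.

Δλ = 50.46″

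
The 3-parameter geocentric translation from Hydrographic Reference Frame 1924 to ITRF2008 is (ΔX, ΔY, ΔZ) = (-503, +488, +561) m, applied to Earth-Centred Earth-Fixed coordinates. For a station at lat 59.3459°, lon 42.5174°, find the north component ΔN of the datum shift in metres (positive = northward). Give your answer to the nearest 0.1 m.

The local north axis is (−sin φ cos λ, −sin φ sin λ, cos φ), giving ΔN = 318.939 − 283.712 + 286.028 = 321.26 m.

ΔN = 321.3 m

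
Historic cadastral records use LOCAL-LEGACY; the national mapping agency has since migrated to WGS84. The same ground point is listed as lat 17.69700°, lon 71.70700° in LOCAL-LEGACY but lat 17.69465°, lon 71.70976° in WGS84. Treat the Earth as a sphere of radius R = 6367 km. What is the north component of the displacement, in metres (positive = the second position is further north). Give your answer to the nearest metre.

Δφ = 17.69465° − 17.69700° = -0.00235°; Δλ = 71.70976° − 71.70700° = +0.00276°.
1° along a meridian = πR/180 = 111125 m.
ΔN = Δφ × 111125 = -261.1 m; ΔE = Δλ × 111125 × cos(17.69700°) = +0.00276 × 111125 × 0.952677 = 292.2 m.

ΔN = -261 m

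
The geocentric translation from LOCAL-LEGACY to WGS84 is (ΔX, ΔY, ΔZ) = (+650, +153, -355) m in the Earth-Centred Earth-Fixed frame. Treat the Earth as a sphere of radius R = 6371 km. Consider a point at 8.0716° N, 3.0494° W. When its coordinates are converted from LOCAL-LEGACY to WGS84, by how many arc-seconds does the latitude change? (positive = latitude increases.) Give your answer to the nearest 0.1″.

Δφ = -14.3″

sin φ = 0.140410, cos φ = 0.990093, sin λ = -0.053197, cos λ = 0.998584.
North component: ΔN = −sin φ cos λ·ΔX − sin φ sin λ·ΔY + cos φ·ΔZ = −(0.140410)(0.998584)(650) − (0.140410)(-0.053197)(153) + (0.990093)(-355) = -441.48 m.
1° of latitude spans πR/180 = 111195 m, so Δφ = -441.48 / 111195 × 3600 = -14.293″.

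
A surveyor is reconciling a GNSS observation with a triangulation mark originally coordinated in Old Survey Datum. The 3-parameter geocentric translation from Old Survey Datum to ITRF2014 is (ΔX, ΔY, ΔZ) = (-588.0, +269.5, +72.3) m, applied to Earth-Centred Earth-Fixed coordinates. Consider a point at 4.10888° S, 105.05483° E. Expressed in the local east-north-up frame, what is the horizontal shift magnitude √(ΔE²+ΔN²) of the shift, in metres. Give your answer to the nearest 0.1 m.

508.1 m

At φ = -4.10888°, λ = 105.05483°: sin φ = -0.071652, cos φ = 0.997430, sin λ = 0.965678, cos λ = -0.259743.
ΔE = −sin λ·ΔX + cos λ·ΔY = −(0.965678)·(-588.0) + (-0.259743)·(269.5) = 497.82 m.
ΔN = −sin φ cos λ·ΔX − sin φ sin λ·ΔY + cos φ·ΔZ = −(-0.071652)(-0.259743)(-588.0) − (-0.071652)(0.965678)(269.5) + (0.997430)(72.3) = 101.70 m.
Horizontal magnitude = √(ΔE² + ΔN²) = √(497.82² + 101.70²) = 508.10 m.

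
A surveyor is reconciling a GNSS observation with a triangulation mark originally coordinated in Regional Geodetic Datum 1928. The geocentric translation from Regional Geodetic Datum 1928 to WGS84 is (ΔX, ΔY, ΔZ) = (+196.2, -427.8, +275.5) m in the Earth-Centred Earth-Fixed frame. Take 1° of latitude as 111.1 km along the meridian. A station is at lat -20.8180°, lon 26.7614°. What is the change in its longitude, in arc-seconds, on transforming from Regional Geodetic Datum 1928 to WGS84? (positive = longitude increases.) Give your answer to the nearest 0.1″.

Δλ = -16.3″

sin φ = -0.355401, cos φ = 0.934714, sin λ = 0.450276, cos λ = 0.892889.
East component: ΔE = −sin λ·ΔX + cos λ·ΔY = −(0.450276)(196.2) + (0.892889)(-427.8) = -470.32 m.
1° of latitude spans 111100 m; at latitude φ, 1° of longitude spans that × cos φ = 103846.7 m, so Δλ = -470.32 / 103846.7 × 3600 = -16.304″.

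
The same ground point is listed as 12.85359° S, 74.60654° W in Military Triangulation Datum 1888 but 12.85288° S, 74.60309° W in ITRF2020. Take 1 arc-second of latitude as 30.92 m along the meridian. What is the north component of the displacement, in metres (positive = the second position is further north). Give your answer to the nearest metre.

Δφ = -12.85288° − -12.85359° = +0.00071°; Δλ = -74.60309° − -74.60654° = +0.00345°.
1° of latitude = 3600 × 30.92 = 111312 m.
ΔN = Δφ × 111312 = 79.0 m; ΔE = Δλ × 111312 × cos(-12.85359°) = +0.00345 × 111312 × 0.974942 = 374.4 m.

ΔN = 79 m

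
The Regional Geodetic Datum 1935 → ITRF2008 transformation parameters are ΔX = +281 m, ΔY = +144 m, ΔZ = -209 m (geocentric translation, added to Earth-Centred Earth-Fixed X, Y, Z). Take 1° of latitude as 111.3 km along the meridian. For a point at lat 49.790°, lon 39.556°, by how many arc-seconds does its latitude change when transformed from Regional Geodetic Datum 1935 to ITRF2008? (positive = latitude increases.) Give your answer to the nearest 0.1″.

Δφ = -12.0″

sin φ = 0.763683, cos φ = 0.645591, sin λ = 0.636832, cos λ = 0.771003.
North component: ΔN = −sin φ cos λ·ΔX − sin φ sin λ·ΔY + cos φ·ΔZ = −(0.763683)(0.771003)(281) − (0.763683)(0.636832)(144) + (0.645591)(-209) = -370.41 m.
1° of latitude spans 111300 m, so Δφ = -370.41 / 111300 × 3600 = -11.981″.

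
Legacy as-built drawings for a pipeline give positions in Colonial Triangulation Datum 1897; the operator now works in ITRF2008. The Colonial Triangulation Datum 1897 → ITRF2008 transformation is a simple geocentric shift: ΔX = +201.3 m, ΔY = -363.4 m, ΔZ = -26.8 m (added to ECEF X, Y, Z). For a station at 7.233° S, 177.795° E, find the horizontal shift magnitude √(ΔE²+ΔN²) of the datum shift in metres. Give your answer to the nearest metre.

359 m

At φ = -7.233°, λ = 177.795°: sin φ = -0.125905, cos φ = 0.992042, sin λ = 0.038475, cos λ = -0.999260.
ΔE = −sin λ·ΔX + cos λ·ΔY = −(0.038475)·(201.3) + (-0.999260)·(-363.4) = 355.39 m.
ΔN = −sin φ cos λ·ΔX − sin φ sin λ·ΔY + cos φ·ΔZ = −(-0.125905)(-0.999260)(201.3) − (-0.125905)(0.038475)(-363.4) + (0.992042)(-26.8) = -53.67 m.
Horizontal magnitude = √(ΔE² + ΔN²) = √(355.39² + (-53.67)²) = 359.42 m.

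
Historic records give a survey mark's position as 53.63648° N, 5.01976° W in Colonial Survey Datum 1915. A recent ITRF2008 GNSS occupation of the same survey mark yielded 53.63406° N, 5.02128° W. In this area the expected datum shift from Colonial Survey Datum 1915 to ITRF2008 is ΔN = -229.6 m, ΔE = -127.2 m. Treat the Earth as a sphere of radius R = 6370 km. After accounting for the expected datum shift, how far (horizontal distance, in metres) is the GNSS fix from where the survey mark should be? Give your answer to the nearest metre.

Observed coordinate differences: Δφ = -0.00242°, Δλ = -0.00152°.
Converting to metres (1° lat = 111177 m, cos φ = 0.592906): observed ΔN = -269.0 m, observed ΔE = -100.2 m.
Subtracting the expected shift leaves a residual of -269.0 − (-229.6) = -39.4 m north and -100.2 − (-127.2) = 27.0 m east.
Residual distance = √((-39.4)² + 27.0²) = 47.8 m.

48 m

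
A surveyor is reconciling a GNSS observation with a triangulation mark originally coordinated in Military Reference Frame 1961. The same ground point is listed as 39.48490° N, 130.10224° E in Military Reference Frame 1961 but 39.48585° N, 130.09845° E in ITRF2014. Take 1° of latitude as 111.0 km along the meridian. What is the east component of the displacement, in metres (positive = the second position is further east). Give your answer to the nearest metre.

Δφ = 39.48585° − 39.48490° = +0.00095°; Δλ = 130.09845° − 130.10224° = -0.00379°.
ΔN = Δφ × 111000 = 105.4 m; ΔE = Δλ × 111000 × cos(39.48490°) = -0.00379 × 111000 × 0.771792 = -324.7 m.

ΔE = -325 m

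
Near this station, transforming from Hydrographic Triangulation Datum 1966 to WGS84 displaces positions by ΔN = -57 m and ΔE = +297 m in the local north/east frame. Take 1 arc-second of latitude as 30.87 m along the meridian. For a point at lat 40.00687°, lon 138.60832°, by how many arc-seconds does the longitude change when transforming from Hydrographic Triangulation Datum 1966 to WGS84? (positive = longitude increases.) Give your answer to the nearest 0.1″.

Δλ = 12.6″

At latitude 40.00687°, cos φ = 0.765967.
1″ of longitude at this latitude = 30.87 × cos φ = 23.6454 m, so Δλ = 297.0 / 23.6454 = 12.561″.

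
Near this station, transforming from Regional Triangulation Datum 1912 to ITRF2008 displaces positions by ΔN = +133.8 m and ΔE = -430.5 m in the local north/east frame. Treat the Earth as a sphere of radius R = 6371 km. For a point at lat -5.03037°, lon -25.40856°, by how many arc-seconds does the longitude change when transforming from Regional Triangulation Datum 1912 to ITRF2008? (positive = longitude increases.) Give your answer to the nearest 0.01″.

Δλ = -13.99″

At latitude -5.03037°, cos φ = 0.996148.
One radian of longitude at latitude φ spans R cos φ, so Δλ = ΔE / (R cos φ) = -430.5 / (6371000 × 0.996148) = -6.7833e-05 rad = -13.992″.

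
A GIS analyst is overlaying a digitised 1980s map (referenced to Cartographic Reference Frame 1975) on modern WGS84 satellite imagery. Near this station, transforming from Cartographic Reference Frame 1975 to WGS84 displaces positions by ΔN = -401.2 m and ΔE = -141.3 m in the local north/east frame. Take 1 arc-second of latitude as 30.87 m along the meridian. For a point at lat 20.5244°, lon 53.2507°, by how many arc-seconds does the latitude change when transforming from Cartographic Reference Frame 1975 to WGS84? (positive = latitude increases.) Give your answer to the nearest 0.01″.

1″ of latitude = 30.87 m, so Δφ = -401.2 / 30.87 = -12.996″.

Δφ = -13.00″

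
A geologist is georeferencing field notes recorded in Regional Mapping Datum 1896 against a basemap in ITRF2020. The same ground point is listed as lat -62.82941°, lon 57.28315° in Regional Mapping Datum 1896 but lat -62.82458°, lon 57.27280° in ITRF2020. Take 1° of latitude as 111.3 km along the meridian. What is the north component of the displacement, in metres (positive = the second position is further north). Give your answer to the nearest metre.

Δφ = -62.82458° − -62.82941° = +0.00483°; Δλ = 57.27280° − 57.28315° = -0.01035°.
ΔN = Δφ × 111300 = 537.6 m; ΔE = Δλ × 111300 × cos(-62.82941°) = -0.01035 × 111300 × 0.456641 = -526.0 m.

ΔN = 538 m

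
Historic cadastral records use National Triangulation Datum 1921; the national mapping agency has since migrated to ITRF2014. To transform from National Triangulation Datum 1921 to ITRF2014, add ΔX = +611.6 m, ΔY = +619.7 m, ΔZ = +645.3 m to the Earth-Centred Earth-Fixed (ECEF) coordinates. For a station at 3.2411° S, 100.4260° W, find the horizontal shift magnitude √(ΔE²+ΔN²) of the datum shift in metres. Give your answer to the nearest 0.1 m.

The local east axis at (φ, λ) is (−sin λ, cos λ, 0), so ΔE = −sin(-100.4260°)·611.6 + cos(-100.4260°)·619.7 = 489.36 m.
The local north axis is (−sin φ cos λ, −sin φ sin λ, cos φ), giving ΔN = -6.258 − 34.458 + 644.268 = 603.55 m.
Horizontal magnitude = √(ΔE² + ΔN²) = √(489.36² + 603.55²) = 777.01 m.

777.0 m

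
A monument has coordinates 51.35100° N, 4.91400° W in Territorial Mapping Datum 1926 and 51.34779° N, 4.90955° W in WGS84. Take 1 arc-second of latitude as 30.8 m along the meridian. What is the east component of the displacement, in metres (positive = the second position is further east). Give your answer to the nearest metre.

Δφ = 51.34779° − 51.35100° = -0.00321°; Δλ = -4.90955° − -4.91400° = +0.00445°.
1° of latitude = 3600 × 30.80 = 110880 m.
ΔN = Δφ × 110880 = -355.9 m; ΔE = Δλ × 110880 × cos(51.35100°) = +0.00445 × 110880 × 0.624548 = 308.2 m.

ΔE = 308 m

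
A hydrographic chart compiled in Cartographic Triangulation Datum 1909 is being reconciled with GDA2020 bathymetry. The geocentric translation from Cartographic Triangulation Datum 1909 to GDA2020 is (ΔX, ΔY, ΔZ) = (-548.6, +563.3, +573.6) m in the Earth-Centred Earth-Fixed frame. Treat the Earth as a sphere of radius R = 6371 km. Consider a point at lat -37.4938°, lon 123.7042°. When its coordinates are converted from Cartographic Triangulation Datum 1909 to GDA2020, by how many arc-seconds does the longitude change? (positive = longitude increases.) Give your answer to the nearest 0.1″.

sin φ = -0.608676, cos φ = 0.793419, sin λ = 0.831913, cos λ = -0.554905.
East component: ΔE = −sin λ·ΔX + cos λ·ΔY = −(0.831913)(-548.6) + (-0.554905)(563.3) = 143.81 m.
1° of latitude spans πR/180 = 111195 m; at latitude φ, 1° of longitude spans that × cos φ = 88224.2 m, so Δλ = 143.81 / 88224.2 × 3600 = 5.868″.

Δλ = 5.9″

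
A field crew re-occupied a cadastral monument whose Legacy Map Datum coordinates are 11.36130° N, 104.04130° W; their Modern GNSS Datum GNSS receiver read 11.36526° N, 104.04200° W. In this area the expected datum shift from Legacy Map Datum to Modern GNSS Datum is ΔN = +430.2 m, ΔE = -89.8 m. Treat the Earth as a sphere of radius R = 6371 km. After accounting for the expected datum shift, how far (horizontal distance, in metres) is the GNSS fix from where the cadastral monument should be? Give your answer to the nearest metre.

Observed coordinate differences: Δφ = +0.00396°, Δλ = -0.00070°.
Converting to metres (1° lat = 111195 m, cos φ = 0.980404): observed ΔN = 440.3 m, observed ΔE = -76.3 m.
Subtracting the expected shift leaves a residual of 440.3 − (430.2) = 10.1 m north and -76.3 − (-89.8) = 13.5 m east.
Residual distance = √(10.1² + 13.5²) = 16.9 m.

17 m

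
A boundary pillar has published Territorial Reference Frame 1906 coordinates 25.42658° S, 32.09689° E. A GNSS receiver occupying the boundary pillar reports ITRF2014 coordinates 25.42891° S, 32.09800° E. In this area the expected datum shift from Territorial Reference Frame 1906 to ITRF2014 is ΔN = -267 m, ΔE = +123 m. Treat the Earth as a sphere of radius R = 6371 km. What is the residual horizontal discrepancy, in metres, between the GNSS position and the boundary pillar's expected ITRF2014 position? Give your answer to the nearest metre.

14 m

Observed coordinate differences: Δφ = -0.00233°, Δλ = +0.00111°.
Converting to metres (1° lat = 111195 m, cos φ = 0.903136): observed ΔN = -259.1 m, observed ΔE = 111.5 m.
Subtracting the expected shift leaves a residual of -259.1 − (-267) = 7.9 m north and 111.5 − (123) = -11.5 m east.
Residual distance = √(7.9² + (-11.5)²) = 14.0 m.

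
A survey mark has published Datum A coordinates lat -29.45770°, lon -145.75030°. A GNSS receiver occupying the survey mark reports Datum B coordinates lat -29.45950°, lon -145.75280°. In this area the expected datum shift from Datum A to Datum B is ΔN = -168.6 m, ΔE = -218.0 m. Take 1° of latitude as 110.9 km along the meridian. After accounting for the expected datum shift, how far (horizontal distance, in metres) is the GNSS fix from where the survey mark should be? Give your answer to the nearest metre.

39 m

Observed coordinate differences: Δφ = -0.00180°, Δλ = -0.00250°.
Converting to metres (1° lat = 110900 m, cos φ = 0.870719): observed ΔN = -199.6 m, observed ΔE = -241.4 m.
Subtracting the expected shift leaves a residual of -199.6 − (-168.6) = -31.0 m north and -241.4 − (-218.0) = -23.4 m east.
Residual distance = √((-31.0)² + (-23.4)²) = 38.9 m.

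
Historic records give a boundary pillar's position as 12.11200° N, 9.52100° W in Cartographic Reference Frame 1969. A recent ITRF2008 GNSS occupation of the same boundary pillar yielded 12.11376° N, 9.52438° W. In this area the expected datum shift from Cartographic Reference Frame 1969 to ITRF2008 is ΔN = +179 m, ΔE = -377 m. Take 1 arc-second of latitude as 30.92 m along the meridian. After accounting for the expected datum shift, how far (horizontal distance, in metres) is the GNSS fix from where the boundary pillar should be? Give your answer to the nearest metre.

19 m

Observed coordinate differences: Δφ = +0.00176°, Δλ = -0.00338°.
Converting to metres (1° lat = 111312 m, cos φ = 0.977739): observed ΔN = 195.9 m, observed ΔE = -367.9 m.
Subtracting the expected shift leaves a residual of 195.9 − (179) = 16.9 m north and -367.9 − (-377) = 9.1 m east.
Residual distance = √(16.9² + 9.1²) = 19.2 m.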